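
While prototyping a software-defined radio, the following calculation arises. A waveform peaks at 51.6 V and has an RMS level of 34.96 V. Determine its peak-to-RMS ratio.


Crest factor is the ratio of peak to RMS:
CF = V_peak / V_rms
   = 51.6 / 34.96
   = 1.476

1.476


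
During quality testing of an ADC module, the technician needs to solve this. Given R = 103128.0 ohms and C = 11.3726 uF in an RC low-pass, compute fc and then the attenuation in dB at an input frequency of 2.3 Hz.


Step 1 — cutoff frequency:
fc = 1 / (2*pi*R*C)
C = 11.3726 uF = 1.13726e-05 F
fc = 1 / (2*pi*103128.0*1.13726e-05)
   = 0.135701 Hz

Step 2 — magnitude at f = 2.3 Hz:
|H(f)| = 1 / sqrt(1 + (f/fc)^2)
f/fc = 2.3 / 0.135701 = 16.949028
|H| = 1 / sqrt(1 + 287.26955) = 0.058898
|H|_dB = 20*log10(0.058898) = -24.6 dB

fc = 0.135701 Hz; |H(2.3 Hz)| = -24.6 dB


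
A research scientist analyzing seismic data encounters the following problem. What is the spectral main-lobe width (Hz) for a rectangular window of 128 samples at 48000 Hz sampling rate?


Main lobe width for a rectangular window:
Width = 2 * fs / N
      = 2 * 48000 / 128
      = 96000 / 128
      = 750.0 Hz

750.0 Hz


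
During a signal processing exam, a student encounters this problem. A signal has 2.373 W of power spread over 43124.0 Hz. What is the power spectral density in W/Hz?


Power spectral density:
PSD = P / BW
    = 2.373 / 43124.0
    = 5.503e-05 W/Hz

5.503e-05 W/Hz


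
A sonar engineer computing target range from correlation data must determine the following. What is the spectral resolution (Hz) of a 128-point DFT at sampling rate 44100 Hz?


DFT frequency resolution:
df = fs / N
   = 44100 / 128
   = 344.5312 Hz

344.5312 Hz


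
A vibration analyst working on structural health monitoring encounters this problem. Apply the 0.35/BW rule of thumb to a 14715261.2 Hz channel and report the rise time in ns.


Rise time from bandwidth relationship:
tr = 0.35 / BW
   = 0.35 / 14715261.2
   = 2.378483095e-08 s
   = 23.7848 ns

23.7848 ns


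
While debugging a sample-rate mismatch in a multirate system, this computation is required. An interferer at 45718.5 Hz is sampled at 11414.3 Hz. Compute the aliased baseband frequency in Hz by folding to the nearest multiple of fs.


Compute the nearest integer multiple of fs to the signal:
n = round(45718.5 / 11414.3) = 4
f_alias = |45718.5 - 4 * 11414.3|
        = |45718.5 - 45657.2|
        = 61.3 Hz

61.3


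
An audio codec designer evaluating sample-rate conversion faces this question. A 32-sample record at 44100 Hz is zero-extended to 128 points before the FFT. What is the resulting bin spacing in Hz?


Frequency resolution after zero-padding:
N_padded = 32 * 4 = 128
df = fs / N_padded
   = 44100 / 128
   = 344.5312 Hz

344.5312 Hz


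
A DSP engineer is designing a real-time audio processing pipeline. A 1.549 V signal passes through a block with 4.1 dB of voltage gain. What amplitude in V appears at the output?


Output voltage from dB gain:
V_out = V_in * 10^(gain_dB / 20)
      = 1.549 * 10^(4.1 / 20)
      = 1.549 * 1.603245
      = 2.4834 V

2.4834 V


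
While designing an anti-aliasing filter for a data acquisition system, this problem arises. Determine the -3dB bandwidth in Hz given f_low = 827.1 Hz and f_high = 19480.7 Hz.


Bandwidth is the difference of -3dB frequencies:
BW = f_high - f_low
   = 19480.7 - 827.1
   = 18653.6 Hz

18653.6 Hz


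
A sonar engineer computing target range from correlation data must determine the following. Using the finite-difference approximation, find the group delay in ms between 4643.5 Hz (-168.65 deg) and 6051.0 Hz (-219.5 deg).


Group delay from phase difference:
tau = -d(phi)/d(omega)
d(phi) = -50.85 deg = -0.8875 rad
d(omega) = 2*pi*(6051.0 - 4643.5) = 8843.5833 rad/s
tau = -(-0.8875) / 8843.5833
    = 0.1004 ms

0.1004 ms


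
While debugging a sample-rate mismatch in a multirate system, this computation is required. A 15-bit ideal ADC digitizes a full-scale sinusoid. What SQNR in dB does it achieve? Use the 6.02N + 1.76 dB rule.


Theoretical SNR for a full-scale sinusoid:
SNR = 6.02 * N + 1.76
    = 6.02 * 15 + 1.76
    = 90.3 + 1.76
    = 92.06 dB

92.06 dB


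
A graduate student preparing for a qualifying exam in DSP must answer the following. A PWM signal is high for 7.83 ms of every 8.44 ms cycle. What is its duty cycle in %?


Duty cycle as a percentage:
DC = (t_on / T) * 100
   = (7.83 / 8.44) * 100
   = 0.927725 * 100
   = 92.77 %

92.77 %


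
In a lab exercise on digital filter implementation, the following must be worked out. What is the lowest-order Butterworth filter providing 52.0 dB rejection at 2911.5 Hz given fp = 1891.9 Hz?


Butterworth filter order formula:
n = log10(10^(A/10) - 1) / (2 * log10(f_stop/f_pass))
10^(52.0/10) - 1 = 158488.3192
f_stop/f_pass = 2911.5 / 1891.9 = 1.5389
n = 13.8875 -> ceil = 14

14


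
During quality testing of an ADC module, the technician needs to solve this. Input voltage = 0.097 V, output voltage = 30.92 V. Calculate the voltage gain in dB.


Voltage gain in dB:
G = 20 * log10(Vout / Vin)
  = 20 * log10(30.92 / 0.097)
  = 20 * log10(318.762887)
  = 20 * 2.503468
  = 50.07 dB

50.07 dB


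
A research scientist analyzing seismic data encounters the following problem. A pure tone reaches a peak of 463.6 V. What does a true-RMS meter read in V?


RMS voltage for a sinusoidal waveform:
V_rms = V_peak / sqrt(2)
      = 463.6 / 1.414214
      = 327.815 V

327.815 V


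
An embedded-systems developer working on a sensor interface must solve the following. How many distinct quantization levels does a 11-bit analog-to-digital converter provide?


Number of quantization levels = 2^N
= 2^11
= 2048

2048


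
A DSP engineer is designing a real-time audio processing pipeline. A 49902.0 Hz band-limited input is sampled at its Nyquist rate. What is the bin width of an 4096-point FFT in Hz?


Step 1 — Nyquist sampling rate:
fs = 2 * fmax = 2 * 49902.0 = 99804.0 Hz

Step 2 — DFT bin spacing:
df = fs / N = 99804.0 / 4096 = 24.3662 Hz

24.3662 Hz


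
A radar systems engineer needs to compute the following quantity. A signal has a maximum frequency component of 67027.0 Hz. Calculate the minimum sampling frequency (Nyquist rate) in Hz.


The Nyquist rate is twice the maximum frequency component.
fs_min = 2 * fmax
      = 2 * 67027.0
      = 134054.0 Hz

134054.0


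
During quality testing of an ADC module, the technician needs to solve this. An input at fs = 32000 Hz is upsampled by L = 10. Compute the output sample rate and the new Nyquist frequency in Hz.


Step 1 — output sample rate after interpolation by L:
fs_out = L * fs_in = 10 * 32000 = 320000 Hz

Step 2 — Nyquist frequency of the output stream:
f_Nyq = fs_out / 2 = 320000 / 2 = 160000.0 Hz

fs_out = 320000 Hz; f_Nyquist = 160000.0 Hz


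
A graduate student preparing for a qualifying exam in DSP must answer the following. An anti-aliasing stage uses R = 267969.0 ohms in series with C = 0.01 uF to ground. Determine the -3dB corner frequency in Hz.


Cutoff frequency of a first-order RC filter:
fc = 1 / (2 * pi * R * C)
C = 0.01 uF = 1e-08 F
fc = 1 / (2 * pi * 267969.0 * 1e-08)
   = 1 / 0.016836988835796
   = 59.393043 Hz

59.393043 Hz


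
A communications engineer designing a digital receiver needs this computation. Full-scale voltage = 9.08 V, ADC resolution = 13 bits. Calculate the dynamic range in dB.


Dynamic range from full-scale to LSB:
V_min = V_max / 2^bits = 9.08 / 2^13
DR = 20 * log10(V_max / V_min)
   = 20 * log10(2^13)
   = 20 * 13 * log10(2)
   = 78.27 dB

78.27 dB


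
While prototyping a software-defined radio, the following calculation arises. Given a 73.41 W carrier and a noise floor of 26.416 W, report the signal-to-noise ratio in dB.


SNR in decibels:
SNR = 10 * log10(Ps / Pn)
    = 10 * log10(73.41 / 26.416)
    = 10 * log10(2.779)
    = 10 * 0.4439
    = 4.44 dB

4.44 dB


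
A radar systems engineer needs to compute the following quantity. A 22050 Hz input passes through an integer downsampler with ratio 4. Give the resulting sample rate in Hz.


Decimation reduces the sample rate:
fs_out = fs_in / M
       = 22050 / 4
       = 5512.5 Hz

5512.5 Hz


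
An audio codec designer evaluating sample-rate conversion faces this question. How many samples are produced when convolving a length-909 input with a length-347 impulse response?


Linear convolution output length:
L = N + M - 1
  = 909 + 347 - 1
  = 1255 samples

1255


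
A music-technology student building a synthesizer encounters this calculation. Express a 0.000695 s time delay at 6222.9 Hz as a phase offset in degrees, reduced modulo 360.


Phase shift from frequency and time delay:
phi = 360 * f * t_delay
    = 360 * 6222.9 * 0.000695
    = 1556.97 degrees
    mod 360 = 116.97 degrees

116.97 degrees


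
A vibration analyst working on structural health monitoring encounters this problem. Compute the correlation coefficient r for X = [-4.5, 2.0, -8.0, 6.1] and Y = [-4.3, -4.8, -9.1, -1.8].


Pearson correlation coefficient (population):
r = cov(X,Y) / (std(X) * std(Y))
Mean X = -1.1, Mean Y = -5.0
Cov(X,Y) = 12.3925
Std(X) = 5.491357, Std(Y) = 2.625833
r = 0.8594

0.8594


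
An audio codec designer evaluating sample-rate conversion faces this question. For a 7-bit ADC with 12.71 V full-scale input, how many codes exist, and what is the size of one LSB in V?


Step 1 — number of quantization levels:
L = 2^N = 2^7 = 128

Step 2 — LSB step size:
delta = Vfs / L
      = 12.71 / 128
      = 0.09929688 V

Levels = 128; step size = 0.09929688 V


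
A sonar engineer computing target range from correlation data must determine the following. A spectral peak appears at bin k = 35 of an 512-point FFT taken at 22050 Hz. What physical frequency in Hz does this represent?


Frequency of DFT bin k:
f_k = k * fs / N
    = 35 * 22050 / 512
    = 771750 / 512
    = 1507.324 Hz

1507.324 Hz


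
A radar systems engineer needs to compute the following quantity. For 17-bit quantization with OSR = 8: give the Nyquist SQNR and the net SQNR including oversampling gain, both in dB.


Step 1 — baseline SQNR at Nyquist:
SQNR_base = 6.02*N + 1.76
          = 6.02*17 + 1.76
          = 104.1 dB

Step 2 — oversampling processing gain:
G = 10*log10(OSR) = 10*log10(8) = 9.03 dB

Step 3 — total:
SQNR_total = 104.1 + 9.03 = 113.13 dB

Base SQNR = 104.1 dB; oversampled SQNR = 113.13 dB


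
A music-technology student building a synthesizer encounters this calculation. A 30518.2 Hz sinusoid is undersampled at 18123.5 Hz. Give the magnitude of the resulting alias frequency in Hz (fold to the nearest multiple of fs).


Compute the nearest integer multiple of fs to the signal:
n = round(30518.2 / 18123.5) = 2
f_alias = |30518.2 - 2 * 18123.5|
        = |30518.2 - 36247.0|
        = 5728.8 Hz

5728.8


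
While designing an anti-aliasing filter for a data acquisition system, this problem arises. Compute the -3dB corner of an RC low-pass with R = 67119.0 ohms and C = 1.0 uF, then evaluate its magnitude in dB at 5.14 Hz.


Step 1 — cutoff frequency:
fc = 1 / (2*pi*R*C)
C = 1.0 uF = 1e-06 F
fc = 1 / (2*pi*67119.0*1e-06)
   = 2.37124 Hz

Step 2 — magnitude at f = 5.14 Hz:
|H(f)| = 1 / sqrt(1 + (f/fc)^2)
f/fc = 5.14 / 2.37124 = 2.167642
|H| = 1 / sqrt(1 + 4.698672) = 0.4189027
|H|_dB = 20*log10(0.4189027) = -7.56 dB

fc = 2.37124 Hz; |H(5.14 Hz)| = -7.56 dB


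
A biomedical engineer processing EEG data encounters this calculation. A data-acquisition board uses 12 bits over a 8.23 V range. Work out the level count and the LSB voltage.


Step 1 — number of quantization levels:
L = 2^N = 2^12 = 4096

Step 2 — LSB step size:
delta = Vfs / L
      = 8.23 / 4096
      = 0.00200928 V

Levels = 4096; step size = 0.00200928 V


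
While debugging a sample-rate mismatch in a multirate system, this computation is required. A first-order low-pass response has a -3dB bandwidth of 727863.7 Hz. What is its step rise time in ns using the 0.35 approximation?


Rise time from bandwidth relationship:
tr = 0.35 / BW
   = 0.35 / 727863.7
   = 4.808592598e-07 s
   = 480.8593 ns

480.8593 ns


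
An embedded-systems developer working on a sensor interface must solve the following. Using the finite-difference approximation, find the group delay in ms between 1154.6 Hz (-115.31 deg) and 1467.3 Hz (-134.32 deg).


Group delay from phase difference:
tau = -d(phi)/d(omega)
d(phi) = -19.01 deg = -0.331787 rad
d(omega) = 2*pi*(1467.3 - 1154.6) = 1964.752 rad/s
tau = -(-0.331787) / 1964.752
    = 0.1689 ms

0.1689 ms


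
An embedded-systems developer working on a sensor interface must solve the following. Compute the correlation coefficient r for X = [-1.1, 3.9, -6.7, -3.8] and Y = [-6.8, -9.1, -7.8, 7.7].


Pearson correlation coefficient (population):
r = cov(X,Y) / (std(X) * std(Y))
Mean X = -1.925, Mean Y = -4.0
Cov(X,Y) = -8.9525
Std(X) = 3.902803, Std(Y) = 6.804043
r = -0.3371

-0.3371


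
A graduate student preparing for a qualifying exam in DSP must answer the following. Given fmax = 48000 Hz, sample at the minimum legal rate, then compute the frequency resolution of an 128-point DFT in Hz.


Step 1 — Nyquist sampling rate:
fs = 2 * fmax = 2 * 48000 = 96000 Hz

Step 2 — DFT bin spacing:
df = fs / N = 96000 / 128 = 750.0 Hz

750.0 Hz


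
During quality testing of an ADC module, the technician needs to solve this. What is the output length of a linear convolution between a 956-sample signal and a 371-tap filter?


Linear convolution output length:
L = N + M - 1
  = 956 + 371 - 1
  = 1326 samples

1326


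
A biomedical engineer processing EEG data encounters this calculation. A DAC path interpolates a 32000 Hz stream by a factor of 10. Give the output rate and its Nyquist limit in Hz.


Step 1 — output sample rate after interpolation by L:
fs_out = L * fs_in = 10 * 32000 = 320000 Hz

Step 2 — Nyquist frequency of the output stream:
f_Nyq = fs_out / 2 = 320000 / 2 = 160000.0 Hz

fs_out = 320000 Hz; f_Nyquist = 160000.0 Hz


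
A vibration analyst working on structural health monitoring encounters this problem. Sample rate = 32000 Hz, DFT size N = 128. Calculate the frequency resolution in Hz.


DFT frequency resolution:
df = fs / N
   = 32000 / 128
   = 250.0 Hz

250.0 Hz


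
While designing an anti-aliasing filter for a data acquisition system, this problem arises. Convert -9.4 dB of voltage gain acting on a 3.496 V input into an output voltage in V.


Output voltage from dB gain:
V_out = V_in * 10^(gain_dB / 20)
      = 3.496 * 10^(-9.4 / 20)
      = 3.496 * 0.338844
      = 1.1846 V

1.1846 V


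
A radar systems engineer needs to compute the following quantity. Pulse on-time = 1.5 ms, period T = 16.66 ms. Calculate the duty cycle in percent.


Duty cycle as a percentage:
DC = (t_on / T) * 100
   = (1.5 / 16.66) * 100
   = 0.090036 * 100
   = 9.0 %

9.0 %


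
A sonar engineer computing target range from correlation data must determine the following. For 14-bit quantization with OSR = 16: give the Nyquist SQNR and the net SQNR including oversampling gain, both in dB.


Step 1 — baseline SQNR at Nyquist:
SQNR_base = 6.02*N + 1.76
          = 6.02*14 + 1.76
          = 86.04 dB

Step 2 — oversampling processing gain:
G = 10*log10(OSR) = 10*log10(16) = 12.04 dB

Step 3 — total:
SQNR_total = 86.04 + 12.04 = 98.08 dB

Base SQNR = 86.04 dB; oversampled SQNR = 98.08 dB


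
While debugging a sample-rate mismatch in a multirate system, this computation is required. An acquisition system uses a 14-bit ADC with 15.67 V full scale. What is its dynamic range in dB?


Dynamic range from full-scale to LSB:
V_min = V_max / 2^bits = 15.67 / 2^14
DR = 20 * log10(V_max / V_min)
   = 20 * log10(2^14)
   = 20 * 14 * log10(2)
   = 84.29 dB

84.29 dB


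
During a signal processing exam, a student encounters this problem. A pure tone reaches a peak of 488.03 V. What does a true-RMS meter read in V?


RMS voltage for a sinusoidal waveform:
V_rms = V_peak / sqrt(2)
      = 488.03 / 1.414214
      = 345.089 V

345.089 V


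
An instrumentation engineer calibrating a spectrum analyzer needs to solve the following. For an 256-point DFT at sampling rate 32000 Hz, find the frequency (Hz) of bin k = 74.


Frequency of DFT bin k:
f_k = k * fs / N
    = 74 * 32000 / 256
    = 2368000 / 256
    = 9250.0 Hz

9250.0 Hz


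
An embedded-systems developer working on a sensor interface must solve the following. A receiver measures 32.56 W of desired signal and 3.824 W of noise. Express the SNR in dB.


SNR in decibels:
SNR = 10 * log10(Ps / Pn)
    = 10 * log10(32.56 / 3.824)
    = 10 * log10(8.5146)
    = 10 * 0.9302
    = 9.3 dB

9.3 dB


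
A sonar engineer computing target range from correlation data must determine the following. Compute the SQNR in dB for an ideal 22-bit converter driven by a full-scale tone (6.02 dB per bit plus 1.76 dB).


Theoretical SNR for a full-scale sinusoid:
SNR = 6.02 * N + 1.76
    = 6.02 * 22 + 1.76
    = 132.44 + 1.76
    = 134.2 dB

134.2 dB


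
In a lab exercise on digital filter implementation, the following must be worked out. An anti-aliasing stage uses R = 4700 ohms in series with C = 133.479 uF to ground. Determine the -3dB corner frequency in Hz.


Cutoff frequency of a first-order RC filter:
fc = 1 / (2 * pi * R * C)
C = 133.479 uF = 0.000133479 F
fc = 1 / (2 * pi * 4700 * 0.000133479)
   = 1 / 3.9417644706
   = 0.253693 Hz

0.253693 Hz


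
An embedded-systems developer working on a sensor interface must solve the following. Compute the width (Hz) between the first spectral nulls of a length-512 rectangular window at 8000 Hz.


Main lobe width for a rectangular window:
Width = 2 * fs / N
      = 2 * 8000 / 512
      = 16000 / 512
      = 31.25 Hz

31.25 Hz


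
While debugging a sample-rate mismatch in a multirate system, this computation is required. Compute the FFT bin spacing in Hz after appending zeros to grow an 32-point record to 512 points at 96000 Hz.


Frequency resolution after zero-padding:
N_padded = 32 * 16 = 512
df = fs / N_padded
   = 96000 / 512
   = 187.5 Hz

187.5 Hz


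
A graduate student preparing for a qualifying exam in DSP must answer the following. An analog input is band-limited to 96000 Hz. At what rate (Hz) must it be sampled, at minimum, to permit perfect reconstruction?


The Nyquist rate is twice the maximum frequency component.
fs_min = 2 * fmax
      = 2 * 96000
      = 192000 Hz

192000


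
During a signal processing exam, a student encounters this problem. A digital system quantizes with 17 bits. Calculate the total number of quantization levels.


Number of quantization levels = 2^N
= 2^17
= 131072

131072


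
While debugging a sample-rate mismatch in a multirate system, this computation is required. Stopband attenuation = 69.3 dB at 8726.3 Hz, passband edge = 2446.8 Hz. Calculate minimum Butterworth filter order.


Butterworth filter order formula:
n = log10(10^(A/10) - 1) / (2 * log10(f_stop/f_pass))
10^(69.3/10) - 1 = 8511379.382
f_stop/f_pass = 8726.3 / 2446.8 = 3.5664
n = 6.2745 -> ceil = 7

7


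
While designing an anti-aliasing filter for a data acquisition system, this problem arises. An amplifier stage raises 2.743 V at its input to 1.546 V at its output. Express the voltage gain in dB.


Voltage gain in dB:
G = 20 * log10(Vout / Vin)
  = 20 * log10(1.546 / 2.743)
  = 20 * log10(0.563616)
  = 20 * -0.249016
  = -4.98 dB

-4.98 dB


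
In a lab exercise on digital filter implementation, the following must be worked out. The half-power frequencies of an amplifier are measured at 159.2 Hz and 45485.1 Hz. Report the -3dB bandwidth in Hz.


Bandwidth is the difference of -3dB frequencies:
BW = f_high - f_low
   = 45485.1 - 159.2
   = 45325.9 Hz

45325.9 Hz


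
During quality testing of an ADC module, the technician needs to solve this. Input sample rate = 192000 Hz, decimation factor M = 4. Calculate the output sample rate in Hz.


Decimation reduces the sample rate:
fs_out = fs_in / M
       = 192000 / 4
       = 48000.0 Hz

48000.0 Hz


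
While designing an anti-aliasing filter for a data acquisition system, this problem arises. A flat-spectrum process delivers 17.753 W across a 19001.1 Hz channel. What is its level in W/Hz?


Power spectral density:
PSD = P / BW
    = 17.753 / 19001.1
    = 0.00093431 W/Hz

0.00093431 W/Hz


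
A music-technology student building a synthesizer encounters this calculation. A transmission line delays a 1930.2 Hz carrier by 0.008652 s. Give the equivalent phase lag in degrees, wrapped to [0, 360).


Phase shift from frequency and time delay:
phi = 360 * f * t_delay
    = 360 * 1930.2 * 0.008652
    = 6012.03 degrees
    mod 360 = 252.03 degrees

252.03 degrees


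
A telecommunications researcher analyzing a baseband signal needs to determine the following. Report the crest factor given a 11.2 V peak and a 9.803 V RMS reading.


Crest factor is the ratio of peak to RMS:
CF = V_peak / V_rms
   = 11.2 / 9.803
   = 1.1425

1.1425


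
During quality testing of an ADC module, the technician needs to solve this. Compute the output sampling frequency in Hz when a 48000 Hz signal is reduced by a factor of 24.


Decimation reduces the sample rate:
fs_out = fs_in / M
       = 48000 / 24
       = 2000.0 Hz

2000.0 Hz


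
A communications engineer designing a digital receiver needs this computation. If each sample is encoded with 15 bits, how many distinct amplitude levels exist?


Number of quantization levels = 2^N
= 2^15
= 32768

32768


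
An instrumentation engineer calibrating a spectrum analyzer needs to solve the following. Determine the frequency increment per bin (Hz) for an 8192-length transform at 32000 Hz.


DFT frequency resolution:
df = fs / N
   = 32000 / 8192
   = 3.9062 Hz

3.9062 Hz


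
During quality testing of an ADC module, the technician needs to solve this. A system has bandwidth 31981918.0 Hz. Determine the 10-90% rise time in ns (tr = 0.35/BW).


Rise time from bandwidth relationship:
tr = 0.35 / BW
   = 0.35 / 31981918.0
   = 1.094368387e-08 s
   = 10.9437 ns

10.9437 ns


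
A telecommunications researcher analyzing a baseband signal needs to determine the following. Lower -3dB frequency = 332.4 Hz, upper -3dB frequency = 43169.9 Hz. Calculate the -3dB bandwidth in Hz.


Bandwidth is the difference of -3dB frequencies:
BW = f_high - f_low
   = 43169.9 - 332.4
   = 42837.5 Hz

42837.5 Hz


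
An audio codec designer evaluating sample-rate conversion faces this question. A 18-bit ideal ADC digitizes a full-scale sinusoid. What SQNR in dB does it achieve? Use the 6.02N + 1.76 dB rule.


Theoretical SNR for a full-scale sinusoid:
SNR = 6.02 * N + 1.76
    = 6.02 * 18 + 1.76
    = 108.36 + 1.76
    = 110.12 dB

110.12 dB


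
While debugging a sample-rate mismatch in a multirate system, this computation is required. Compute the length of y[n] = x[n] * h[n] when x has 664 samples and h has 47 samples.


Linear convolution output length:
L = N + M - 1
  = 664 + 47 - 1
  = 710 samples

710


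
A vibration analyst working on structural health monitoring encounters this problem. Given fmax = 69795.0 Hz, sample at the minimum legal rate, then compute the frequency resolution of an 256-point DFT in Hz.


Step 1 — Nyquist sampling rate:
fs = 2 * fmax = 2 * 69795.0 = 139590.0 Hz

Step 2 — DFT bin spacing:
df = fs / N = 139590.0 / 256 = 545.2734 Hz

545.2734 Hz


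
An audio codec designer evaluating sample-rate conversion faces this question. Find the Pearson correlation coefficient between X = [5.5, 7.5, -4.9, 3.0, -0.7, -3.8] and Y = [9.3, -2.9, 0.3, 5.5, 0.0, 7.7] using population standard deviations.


Pearson correlation coefficient (population):
r = cov(X,Y) / (std(X) * std(Y))
Mean X = 1.1, Mean Y = 3.3167
Cov(X,Y) = -1.12
Std(X) = 4.603984, Std(Y) = 4.444628
r = -0.0547

-0.0547


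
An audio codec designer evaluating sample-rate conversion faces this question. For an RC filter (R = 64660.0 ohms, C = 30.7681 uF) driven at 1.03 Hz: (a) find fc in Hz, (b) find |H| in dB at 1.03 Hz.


Step 1 — cutoff frequency:
fc = 1 / (2*pi*R*C)
C = 30.7681 uF = 3.07681e-05 F
fc = 1 / (2*pi*64660.0*3.07681e-05)
   = 0.0799989 Hz

Step 2 — magnitude at f = 1.03 Hz:
|H(f)| = 1 / sqrt(1 + (f/fc)^2)
f/fc = 1.03 / 0.0799989 = 12.875177
|H| = 1 / sqrt(1 + 165.770183) = 0.0774356
|H|_dB = 20*log10(0.0774356) = -22.22 dB

fc = 0.0799989 Hz; |H(1.03 Hz)| = -22.22 dB


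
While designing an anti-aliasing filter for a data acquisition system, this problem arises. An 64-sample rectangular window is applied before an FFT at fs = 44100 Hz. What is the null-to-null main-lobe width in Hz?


Main lobe width for a rectangular window:
Width = 2 * fs / N
      = 2 * 44100 / 64
      = 88200 / 64
      = 1378.125 Hz

1378.125 Hz


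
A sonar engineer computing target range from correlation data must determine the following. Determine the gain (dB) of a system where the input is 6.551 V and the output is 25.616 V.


Voltage gain in dB:
G = 20 * log10(Vout / Vin)
  = 20 * log10(25.616 / 6.551)
  = 20 * log10(3.910243)
  = 20 * 0.592204
  = 11.84 dB

11.84 dB


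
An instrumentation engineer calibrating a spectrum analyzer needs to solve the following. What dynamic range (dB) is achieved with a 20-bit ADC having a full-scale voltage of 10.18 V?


Dynamic range from full-scale to LSB:
V_min = V_max / 2^bits = 10.18 / 2^20
DR = 20 * log10(V_max / V_min)
   = 20 * log10(2^20)
   = 20 * 20 * log10(2)
   = 120.41 dB

120.41 dB


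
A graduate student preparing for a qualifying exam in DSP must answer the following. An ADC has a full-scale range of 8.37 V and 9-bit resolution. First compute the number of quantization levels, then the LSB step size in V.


Step 1 — number of quantization levels:
L = 2^N = 2^9 = 512

Step 2 — LSB step size:
delta = Vfs / L
      = 8.37 / 512
      = 0.01634766 V

Levels = 512; step size = 0.01634766 V


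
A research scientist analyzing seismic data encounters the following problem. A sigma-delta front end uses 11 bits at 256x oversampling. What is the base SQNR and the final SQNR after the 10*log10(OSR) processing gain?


Step 1 — baseline SQNR at Nyquist:
SQNR_base = 6.02*N + 1.76
          = 6.02*11 + 1.76
          = 67.98 dB

Step 2 — oversampling processing gain:
G = 10*log10(OSR) = 10*log10(256) = 24.08 dB

Step 3 — total:
SQNR_total = 67.98 + 24.08 = 92.06 dB

Base SQNR = 67.98 dB; oversampled SQNR = 92.06 dB


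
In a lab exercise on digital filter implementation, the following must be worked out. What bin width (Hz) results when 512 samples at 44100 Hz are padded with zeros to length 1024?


Frequency resolution after zero-padding:
N_padded = 512 * 2 = 1024
df = fs / N_padded
   = 44100 / 1024
   = 43.0664 Hz

43.0664 Hz


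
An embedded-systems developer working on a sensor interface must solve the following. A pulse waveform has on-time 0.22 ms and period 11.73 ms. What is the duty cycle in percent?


Duty cycle as a percentage:
DC = (t_on / T) * 100
   = (0.22 / 11.73) * 100
   = 0.018755 * 100
   = 1.88 %

1.88 %


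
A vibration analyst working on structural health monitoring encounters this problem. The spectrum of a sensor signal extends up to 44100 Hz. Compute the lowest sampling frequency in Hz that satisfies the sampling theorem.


The Nyquist rate is twice the maximum frequency component.
fs_min = 2 * fmax
      = 2 * 44100
      = 88200 Hz

88200


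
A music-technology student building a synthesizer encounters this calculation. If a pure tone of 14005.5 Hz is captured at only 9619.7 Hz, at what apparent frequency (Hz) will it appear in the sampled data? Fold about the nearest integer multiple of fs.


Compute the nearest integer multiple of fs to the signal:
n = round(14005.5 / 9619.7) = 1
f_alias = |14005.5 - 1 * 9619.7|
        = |14005.5 - 9619.7|
        = 4385.8 Hz

4385.8


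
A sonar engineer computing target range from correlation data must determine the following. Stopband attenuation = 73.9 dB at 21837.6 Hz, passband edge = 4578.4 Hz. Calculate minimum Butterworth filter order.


Butterworth filter order formula:
n = log10(10^(A/10) - 1) / (2 * log10(f_stop/f_pass))
10^(73.9/10) - 1 = 24547088.1569
f_stop/f_pass = 21837.6 / 4578.4 = 4.7697
n = 5.4459 -> ceil = 6

6


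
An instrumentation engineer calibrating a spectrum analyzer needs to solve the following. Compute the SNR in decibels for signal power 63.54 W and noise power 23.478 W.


SNR in decibels:
SNR = 10 * log10(Ps / Pn)
    = 10 * log10(63.54 / 23.478)
    = 10 * log10(2.7064)
    = 10 * 0.4324
    = 4.32 dB

4.32 dB


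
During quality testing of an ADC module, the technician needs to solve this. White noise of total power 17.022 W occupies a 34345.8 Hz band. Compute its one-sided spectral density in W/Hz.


Power spectral density:
PSD = P / BW
    = 17.022 / 34345.8
    = 0.00049561 W/Hz

0.00049561 W/Hz


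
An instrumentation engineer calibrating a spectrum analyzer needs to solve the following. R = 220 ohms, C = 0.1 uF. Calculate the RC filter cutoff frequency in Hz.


Cutoff frequency of a first-order RC filter:
fc = 1 / (2 * pi * R * C)
C = 0.1 uF = 1e-07 F
fc = 1 / (2 * pi * 220 * 1e-07)
   = 1 / 0.00013823007675795
   = 7234.315595 Hz

7234.315595 Hz


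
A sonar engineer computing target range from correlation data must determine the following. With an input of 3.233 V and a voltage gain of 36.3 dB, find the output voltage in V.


Output voltage from dB gain:
V_out = V_in * 10^(gain_dB / 20)
      = 3.233 * 10^(36.3 / 20)
      = 3.233 * 65.313055
      = 211.1571 V

211.1571 V


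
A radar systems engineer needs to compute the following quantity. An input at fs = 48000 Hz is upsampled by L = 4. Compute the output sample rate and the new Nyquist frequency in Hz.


Step 1 — output sample rate after interpolation by L:
fs_out = L * fs_in = 4 * 48000 = 192000 Hz

Step 2 — Nyquist frequency of the output stream:
f_Nyq = fs_out / 2 = 192000 / 2 = 96000.0 Hz

fs_out = 192000 Hz; f_Nyquist = 96000.0 Hz


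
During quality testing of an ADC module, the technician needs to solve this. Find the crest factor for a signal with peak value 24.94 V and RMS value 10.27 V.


Crest factor is the ratio of peak to RMS:
CF = V_peak / V_rms
   = 24.94 / 10.27
   = 2.4284

2.4284


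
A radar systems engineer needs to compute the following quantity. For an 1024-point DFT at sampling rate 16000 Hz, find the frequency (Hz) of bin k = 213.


Frequency of DFT bin k:
f_k = k * fs / N
    = 213 * 16000 / 1024
    = 3408000 / 1024
    = 3328.125 Hz

3328.125 Hz


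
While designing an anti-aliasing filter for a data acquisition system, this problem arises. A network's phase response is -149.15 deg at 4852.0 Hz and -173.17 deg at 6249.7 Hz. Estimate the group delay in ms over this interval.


Group delay from phase difference:
tau = -d(phi)/d(omega)
d(phi) = -24.02 deg = -0.419228 rad
d(omega) = 2*pi*(6249.7 - 4852.0) = 8782.0081 rad/s
tau = -(-0.419228) / 8782.0081
    = 0.0477 ms

0.0477 ms


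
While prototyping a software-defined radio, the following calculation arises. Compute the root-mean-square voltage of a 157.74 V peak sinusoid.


RMS voltage for a sinusoidal waveform:
V_rms = V_peak / sqrt(2)
      = 157.74 / 1.414214
      = 111.539 V

111.539 V


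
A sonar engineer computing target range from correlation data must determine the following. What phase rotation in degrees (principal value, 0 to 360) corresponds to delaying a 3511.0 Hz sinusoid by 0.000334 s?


Phase shift from frequency and time delay:
phi = 360 * f * t_delay
    = 360 * 3511.0 * 0.000334
    = 422.16 degrees
    mod 360 = 62.16 degrees

62.16 degrees


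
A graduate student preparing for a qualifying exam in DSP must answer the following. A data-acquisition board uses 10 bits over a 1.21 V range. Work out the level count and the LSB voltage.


Step 1 — number of quantization levels:
L = 2^N = 2^10 = 1024

Step 2 — LSB step size:
delta = Vfs / L
      = 1.21 / 1024
      = 0.00118164 V

Levels = 1024; step size = 0.00118164 V


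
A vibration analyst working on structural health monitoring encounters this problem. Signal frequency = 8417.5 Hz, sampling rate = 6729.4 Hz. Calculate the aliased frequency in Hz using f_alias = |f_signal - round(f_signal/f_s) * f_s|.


Compute the nearest integer multiple of fs to the signal:
n = round(8417.5 / 6729.4) = 1
f_alias = |8417.5 - 1 * 6729.4|
        = |8417.5 - 6729.4|
        = 1688.1 Hz

1688.1


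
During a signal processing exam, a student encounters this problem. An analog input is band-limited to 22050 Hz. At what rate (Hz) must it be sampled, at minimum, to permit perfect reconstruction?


The Nyquist rate is twice the maximum frequency component.
fs_min = 2 * fmax
      = 2 * 22050
      = 44100 Hz

44100


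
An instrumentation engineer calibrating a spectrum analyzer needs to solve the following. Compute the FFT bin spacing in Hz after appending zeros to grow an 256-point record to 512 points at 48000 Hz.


Frequency resolution after zero-padding:
N_padded = 256 * 2 = 512
df = fs / N_padded
   = 48000 / 512
   = 93.75 Hz

93.75 Hz


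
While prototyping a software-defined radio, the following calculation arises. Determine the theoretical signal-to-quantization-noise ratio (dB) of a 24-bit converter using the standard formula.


Theoretical SNR for a full-scale sinusoid:
SNR = 6.02 * N + 1.76
    = 6.02 * 24 + 1.76
    = 144.48 + 1.76
    = 146.24 dB

146.24 dB


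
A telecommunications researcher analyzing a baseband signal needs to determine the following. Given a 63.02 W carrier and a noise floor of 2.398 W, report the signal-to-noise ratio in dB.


SNR in decibels:
SNR = 10 * log10(Ps / Pn)
    = 10 * log10(63.02 / 2.398)
    = 10 * log10(26.2802)
    = 10 * 1.4196
    = 14.2 dB

14.2 dB


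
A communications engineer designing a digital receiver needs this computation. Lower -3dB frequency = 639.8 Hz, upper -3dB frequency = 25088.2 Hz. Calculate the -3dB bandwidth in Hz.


Bandwidth is the difference of -3dB frequencies:
BW = f_high - f_low
   = 25088.2 - 639.8
   = 24448.4 Hz

24448.4 Hz


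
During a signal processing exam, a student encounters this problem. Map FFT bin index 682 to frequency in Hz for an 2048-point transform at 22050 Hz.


Frequency of DFT bin k:
f_k = k * fs / N
    = 682 * 22050 / 2048
    = 15038100 / 2048
    = 7342.822 Hz

7342.822 Hz


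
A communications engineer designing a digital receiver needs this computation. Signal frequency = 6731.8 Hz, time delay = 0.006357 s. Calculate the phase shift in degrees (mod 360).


Phase shift from frequency and time delay:
phi = 360 * f * t_delay
    = 360 * 6731.8 * 0.006357
    = 15405.86 degrees
    mod 360 = 285.86 degrees

285.86 degrees


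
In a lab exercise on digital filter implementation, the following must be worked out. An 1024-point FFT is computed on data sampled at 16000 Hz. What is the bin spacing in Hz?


DFT frequency resolution:
df = fs / N
   = 16000 / 1024
   = 15.625 Hz

15.625 Hz


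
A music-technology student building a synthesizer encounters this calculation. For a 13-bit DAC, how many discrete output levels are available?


Number of quantization levels = 2^N
= 2^13
= 8192

8192


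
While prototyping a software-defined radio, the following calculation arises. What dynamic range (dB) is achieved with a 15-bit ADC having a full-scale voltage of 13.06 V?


Dynamic range from full-scale to LSB:
V_min = V_max / 2^bits = 13.06 / 2^15
DR = 20 * log10(V_max / V_min)
   = 20 * log10(2^15)
   = 20 * 15 * log10(2)
   = 90.31 dB

90.31 dB


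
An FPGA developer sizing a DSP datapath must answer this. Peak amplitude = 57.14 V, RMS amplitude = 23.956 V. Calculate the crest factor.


Crest factor is the ratio of peak to RMS:
CF = V_peak / V_rms
   = 57.14 / 23.956
   = 2.3852

2.3852


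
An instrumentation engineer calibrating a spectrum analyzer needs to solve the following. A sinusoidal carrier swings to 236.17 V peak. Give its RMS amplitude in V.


RMS voltage for a sinusoidal waveform:
V_rms = V_peak / sqrt(2)
      = 236.17 / 1.414214
      = 166.997 V

166.997 V


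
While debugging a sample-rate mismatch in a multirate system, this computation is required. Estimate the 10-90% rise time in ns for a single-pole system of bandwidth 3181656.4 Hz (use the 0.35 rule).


Rise time from bandwidth relationship:
tr = 0.35 / BW
   = 0.35 / 3181656.4
   = 1.100055933e-07 s
   = 110.0056 ns

110.0056 ns


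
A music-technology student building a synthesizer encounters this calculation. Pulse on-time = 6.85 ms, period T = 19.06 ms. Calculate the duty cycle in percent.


Duty cycle as a percentage:
DC = (t_on / T) * 100
   = (6.85 / 19.06) * 100
   = 0.359391 * 100
   = 35.94 %

35.94 %


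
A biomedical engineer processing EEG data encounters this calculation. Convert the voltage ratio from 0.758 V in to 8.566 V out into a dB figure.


Voltage gain in dB:
G = 20 * log10(Vout / Vin)
  = 20 * log10(8.566 / 0.758)
  = 20 * log10(11.300792)
  = 20 * 1.053109
  = 21.06 dB

21.06 dB


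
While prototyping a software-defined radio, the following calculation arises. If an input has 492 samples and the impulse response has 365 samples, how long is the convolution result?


Linear convolution output length:
L = N + M - 1
  = 492 + 365 - 1
  = 856 samples

856


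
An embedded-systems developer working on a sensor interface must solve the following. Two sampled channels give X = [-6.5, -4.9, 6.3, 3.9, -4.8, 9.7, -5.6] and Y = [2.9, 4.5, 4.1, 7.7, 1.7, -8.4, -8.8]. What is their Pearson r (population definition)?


Pearson correlation coefficient (population):
r = cov(X,Y) / (std(X) * std(Y))
Mean X = -0.2714, Mean Y = 0.5286
Cov(X,Y) = -3.485102
Std(X) = 6.200625, Std(Y) = 6.020136
r = -0.0934

-0.0934


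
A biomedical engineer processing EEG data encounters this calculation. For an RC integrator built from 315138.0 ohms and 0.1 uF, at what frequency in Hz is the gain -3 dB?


Cutoff frequency of a first-order RC filter:
fc = 1 / (2 * pi * R * C)
C = 0.1 uF = 1e-07 F
fc = 1 / (2 * pi * 315138.0 * 1e-07)
   = 1 / 0.1980070451334
   = 5.050325 Hz

5.050325 Hz


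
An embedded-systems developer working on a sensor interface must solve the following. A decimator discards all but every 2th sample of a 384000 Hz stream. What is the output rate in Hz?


Decimation reduces the sample rate:
fs_out = fs_in / M
       = 384000 / 2
       = 192000.0 Hz

192000.0 Hz


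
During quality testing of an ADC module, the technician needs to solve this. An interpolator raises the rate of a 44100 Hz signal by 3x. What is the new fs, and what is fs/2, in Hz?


Step 1 — output sample rate after interpolation by L:
fs_out = L * fs_in = 3 * 44100 = 132300 Hz

Step 2 — Nyquist frequency of the output stream:
f_Nyq = fs_out / 2 = 132300 / 2 = 66150.0 Hz

fs_out = 132300 Hz; f_Nyquist = 66150.0 Hz


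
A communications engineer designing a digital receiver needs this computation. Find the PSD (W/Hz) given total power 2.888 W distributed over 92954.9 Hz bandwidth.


Power spectral density:
PSD = P / BW
    = 2.888 / 92954.9
    = 3.107e-05 W/Hz

3.107e-05 W/Hz


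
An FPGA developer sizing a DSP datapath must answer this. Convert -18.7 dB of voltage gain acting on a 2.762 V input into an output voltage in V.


Output voltage from dB gain:
V_out = V_in * 10^(gain_dB / 20)
      = 2.762 * 10^(-18.7 / 20)
      = 2.762 * 0.116145
      = 0.3208 V

0.3208 V


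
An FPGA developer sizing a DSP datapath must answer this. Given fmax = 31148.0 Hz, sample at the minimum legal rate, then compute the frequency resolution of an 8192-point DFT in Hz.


Step 1 — Nyquist sampling rate:
fs = 2 * fmax = 2 * 31148.0 = 62296.0 Hz

Step 2 — DFT bin spacing:
df = fs / N = 62296.0 / 8192 = 7.6045 Hz

7.6045 Hz
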